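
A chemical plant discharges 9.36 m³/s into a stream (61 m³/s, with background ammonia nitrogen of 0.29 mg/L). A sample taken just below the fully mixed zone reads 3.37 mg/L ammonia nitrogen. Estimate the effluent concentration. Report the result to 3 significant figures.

23.4 mg/L

Mass balance: 61.00·0.2900 + 9.360·Cₑ = 70.36·3.370
→ Cₑ = (70.36·3.370 − 61.00·0.2900) / 9.360 = 23.44 mg/L.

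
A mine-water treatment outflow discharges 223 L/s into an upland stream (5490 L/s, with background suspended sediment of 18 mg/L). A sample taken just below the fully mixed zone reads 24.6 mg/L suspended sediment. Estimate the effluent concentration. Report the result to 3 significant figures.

187 mg/L

Mass balance: 5490·18.00 + 223.0·Cₑ = 5713·24.60
→ Cₑ = (5713·24.60 − 5490·18.00) / 223.0 = 187.1 mg/L.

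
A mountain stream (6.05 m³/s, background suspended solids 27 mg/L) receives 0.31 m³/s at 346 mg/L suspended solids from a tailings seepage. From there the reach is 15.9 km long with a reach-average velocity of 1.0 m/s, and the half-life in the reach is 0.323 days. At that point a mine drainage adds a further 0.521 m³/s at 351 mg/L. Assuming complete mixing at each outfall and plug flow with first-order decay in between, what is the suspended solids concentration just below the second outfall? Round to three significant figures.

Mass balance: C = (6.050·27.00 + 0.3100·346.0) / 6.360 = 270.6/6.360 = 42.55 mg/L; combined flow 6.360 m³/s.
Travel time t = 15.9·1000 / 1.0 = 15900 s = 4.417 h.
Half-life 0.323 d → k = ln 2 / 0.323 = 2.146 d⁻¹.
Decay over the reach: 42.55·exp(−kt) = 42.55·0.6737 = 28.67 mg/L.
At the second outfall, C = (6.360·28.67 + 0.5210·351.0) / (6.360 + 0.5210) = 53.07 mg/L.

53.1 mg/L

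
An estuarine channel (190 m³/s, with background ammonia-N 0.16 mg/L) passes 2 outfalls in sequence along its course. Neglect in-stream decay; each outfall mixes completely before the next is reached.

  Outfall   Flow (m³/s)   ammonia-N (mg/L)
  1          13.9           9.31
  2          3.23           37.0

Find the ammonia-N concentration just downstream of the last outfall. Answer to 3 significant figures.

1.35 mg/L

Outfall 1: combined Q = 203.9 m³/s; C = (190.0·0.1600 + 13.90·9.310)/203.9 = 0.7838 mg/L.
Outfall 2: combined Q = 207.1 m³/s; C = (203.9·0.7838 + 3.230·37.00)/207.1 = 1.349 mg/L.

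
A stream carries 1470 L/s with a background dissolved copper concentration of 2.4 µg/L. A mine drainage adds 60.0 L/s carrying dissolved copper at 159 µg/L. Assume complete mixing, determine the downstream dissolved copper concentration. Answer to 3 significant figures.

Mixed concentration C = ΣQC/ΣQ = (1470·2.400 + 60.00·159.0) / 1530 = 13070/1530 = 8.541 µg/L.

8.54 µg/L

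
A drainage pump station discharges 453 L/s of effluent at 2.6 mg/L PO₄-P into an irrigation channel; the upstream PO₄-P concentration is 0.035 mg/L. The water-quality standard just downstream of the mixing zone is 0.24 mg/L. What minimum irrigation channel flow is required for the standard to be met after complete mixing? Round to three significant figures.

Set C_mix = 0.24: (Q·0.03500 + 453.0·2.600) / (Q + 453.0) = 0.24
→ Q = 453.0·(2.600 − 0.24)/(0.24 − 0.03500) = 5215 L/s.

5220 L/s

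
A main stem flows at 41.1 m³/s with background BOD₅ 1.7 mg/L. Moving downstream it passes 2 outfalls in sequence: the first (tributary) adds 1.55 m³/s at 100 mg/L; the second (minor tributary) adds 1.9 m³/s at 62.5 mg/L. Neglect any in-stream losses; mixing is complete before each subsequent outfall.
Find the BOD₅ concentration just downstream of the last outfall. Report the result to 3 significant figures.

7.71 mg/L

Outfall 1: combined Q = 42.65 m³/s; C = (41.10·1.700 + 1.550·100.0)/42.65 = 5.272 mg/L.
Outfall 2: combined Q = 44.55 m³/s; C = (42.65·5.272 + 1.900·62.50)/44.55 = 7.713 mg/L.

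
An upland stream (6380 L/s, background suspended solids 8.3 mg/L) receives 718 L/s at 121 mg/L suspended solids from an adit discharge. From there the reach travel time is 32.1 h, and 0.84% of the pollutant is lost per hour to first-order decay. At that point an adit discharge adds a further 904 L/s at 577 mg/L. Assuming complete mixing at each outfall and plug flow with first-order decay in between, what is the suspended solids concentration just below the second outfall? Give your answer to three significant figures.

78.5 mg/L

Mixed concentration C = ΣQC/ΣQ = (6380·8.300 + 718.0·121.0) / 7098 = 139800/7098 = 19.70 mg/L; combined flow 7098 L/s.
0.84%/h lost → k = −ln(1 − 0.0084) = 0.008435 h⁻¹.
Decay over the reach: 19.70·exp(−kt) = 19.70·0.7628 = 15.03 mg/L.
At the second outfall, C = (7098·15.03 + 904.0·577.0) / (7098 + 904.0) = 78.51 mg/L.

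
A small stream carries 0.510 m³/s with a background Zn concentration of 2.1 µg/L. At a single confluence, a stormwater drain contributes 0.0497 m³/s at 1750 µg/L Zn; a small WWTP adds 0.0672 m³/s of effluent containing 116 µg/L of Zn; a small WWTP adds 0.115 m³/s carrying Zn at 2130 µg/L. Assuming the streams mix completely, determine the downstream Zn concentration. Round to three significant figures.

Mixed concentration C = ΣQC/ΣQ = (0.5100·2.100 + 0.04970·1750 + 0.06720·116.0 + 0.1150·2130) / 0.7419 = 340.8/0.7419 = 459.3 µg/L.

459 µg/L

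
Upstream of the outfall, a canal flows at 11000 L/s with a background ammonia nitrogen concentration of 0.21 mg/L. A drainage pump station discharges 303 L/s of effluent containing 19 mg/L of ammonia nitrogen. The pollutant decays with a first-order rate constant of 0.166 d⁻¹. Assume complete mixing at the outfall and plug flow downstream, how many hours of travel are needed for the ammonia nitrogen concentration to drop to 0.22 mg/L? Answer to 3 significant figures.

After mixing, C = (11000·0.2100 + 303.0·19.00) / 11300 = 8067/11300 = 0.7137 mg/L.
0.7137·exp(−k·t) = 0.22 → t = ln(0.7137/0.22)/k = 612500 s = 170.1 h.

170 h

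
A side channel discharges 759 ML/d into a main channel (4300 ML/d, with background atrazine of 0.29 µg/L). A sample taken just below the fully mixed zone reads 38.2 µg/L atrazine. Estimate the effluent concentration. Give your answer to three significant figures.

Mass balance: 4300·0.2900 + 759.0·Cₑ = 5059·38.20
→ Cₑ = (5059·38.20 − 4300·0.2900) / 759.0 = 253.0 µg/L.

253 µg/L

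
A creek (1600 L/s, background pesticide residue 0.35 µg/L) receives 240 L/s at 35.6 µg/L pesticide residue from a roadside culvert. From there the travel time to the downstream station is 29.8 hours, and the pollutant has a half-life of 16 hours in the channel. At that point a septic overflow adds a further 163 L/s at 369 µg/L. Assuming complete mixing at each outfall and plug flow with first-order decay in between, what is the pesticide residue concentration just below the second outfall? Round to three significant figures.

31.3 µg/L

Mass balance: C = (1600·0.3500 + 240.0·35.60) / 1840 = 9104/1840 = 4.948 µg/L; combined flow 1840 L/s.
Half-life 16 h → k = ln 2 / 16 = 0.04332 h⁻¹ = 1.040 d⁻¹.
After decay, C = 4.948 × e^(−kt) = 4.948 × 0.2750 = 1.361 µg/L.
Second outfall: C = (1840·1.361 + 163.0·369.0)/2003 = 31.28 µg/L.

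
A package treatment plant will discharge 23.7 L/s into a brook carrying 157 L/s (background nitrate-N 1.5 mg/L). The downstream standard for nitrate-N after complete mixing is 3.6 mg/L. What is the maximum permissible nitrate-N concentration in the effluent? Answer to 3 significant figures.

17.5 mg/L

At the limit, (Qr·Cr + Qe·Cₑ)/(Qr + Qe) = 3.6:
Cₑ = (180.7·3.6 − 157.0·1.500) / 23.70 = 17.51 mg/L.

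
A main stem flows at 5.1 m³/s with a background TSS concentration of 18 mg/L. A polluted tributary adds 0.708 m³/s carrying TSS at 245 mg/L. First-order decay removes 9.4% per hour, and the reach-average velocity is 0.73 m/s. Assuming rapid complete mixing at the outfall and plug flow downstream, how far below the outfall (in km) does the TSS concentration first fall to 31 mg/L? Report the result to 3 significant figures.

Mass balance: C = (5.100·18.00 + 0.7080·245.0) / 5.808 = 265.3/5.808 = 45.67 mg/L.
9.4%/h lost → k = −ln(1 − 0.094) = 0.09872 h⁻¹.
Set 45.67·exp(−k·t) = 31 → t = ln(45.67/31)/k = 14130 s = 3.925 h.
Distance = v·t = 0.73·14130 = 10320 m = 10.32 km.

10.3 km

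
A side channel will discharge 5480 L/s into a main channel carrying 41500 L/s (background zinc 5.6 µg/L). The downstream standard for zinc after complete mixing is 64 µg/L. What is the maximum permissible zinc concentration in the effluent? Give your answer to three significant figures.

506 µg/L

At the limit, (Qr·Cr + Qe·Cₑ)/(Qr + Qe) = 64:
Cₑ = (46980·64 − 41500·5.600) / 5480 = 506.3 µg/L.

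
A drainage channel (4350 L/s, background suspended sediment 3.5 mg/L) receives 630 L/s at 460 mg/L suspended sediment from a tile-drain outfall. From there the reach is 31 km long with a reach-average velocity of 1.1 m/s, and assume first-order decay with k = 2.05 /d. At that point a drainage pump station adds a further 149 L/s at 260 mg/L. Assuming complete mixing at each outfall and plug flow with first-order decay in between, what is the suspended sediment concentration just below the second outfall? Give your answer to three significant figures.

38.0 mg/L

After mixing, C = (4350·3.500 + 630.0·460.0) / 4980 = 305000/4980 = 61.25 mg/L; combined flow 4980 L/s.
Travel time t = 31·1000 / 1.1 = 28180 s = 7.828 h.
Applying C = C₀e^(−kt): 61.25 × 0.5124 = 31.38 mg/L.
At the second outfall, C = (4980·31.38 + 149.0·260.0) / (4980 + 149.0) = 38.03 mg/L.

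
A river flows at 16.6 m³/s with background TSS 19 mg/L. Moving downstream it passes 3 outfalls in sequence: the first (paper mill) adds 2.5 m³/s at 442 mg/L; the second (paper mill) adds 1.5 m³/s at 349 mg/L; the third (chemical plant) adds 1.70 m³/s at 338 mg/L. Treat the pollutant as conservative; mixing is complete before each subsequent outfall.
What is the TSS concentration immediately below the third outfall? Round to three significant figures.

113 mg/L

Below outfall 1: Q → 19.10 m³/s, C = (16.60·19.00 + 2.500·442.0)/19.10 = 74.37 mg/L.
Below outfall 2: Q → 20.60 m³/s, C = (19.10·74.37 + 1.500·349.0)/20.60 = 94.36 mg/L.
Below outfall 3: Q → 22.30 m³/s, C = (20.60·94.36 + 1.700·338.0)/22.30 = 112.9 mg/L.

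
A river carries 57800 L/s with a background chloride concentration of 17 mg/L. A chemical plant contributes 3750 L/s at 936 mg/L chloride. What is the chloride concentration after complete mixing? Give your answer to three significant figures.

Conservation of mass: C = (57800·17.00 + 3750·936.0) / 61550 = 4493000/61550 = 72.99 mg/L.

73.0 mg/L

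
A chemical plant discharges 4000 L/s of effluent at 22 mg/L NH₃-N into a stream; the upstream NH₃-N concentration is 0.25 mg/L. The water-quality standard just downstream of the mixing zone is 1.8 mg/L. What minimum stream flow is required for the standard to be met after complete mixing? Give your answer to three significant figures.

Set C_mix = 1.8: (Q·0.2500 + 4000·22.00) / (Q + 4000) = 1.8
→ Q = 4000·(22.00 − 1.8)/(1.8 − 0.2500) = 52130 L/s.

52100 L/s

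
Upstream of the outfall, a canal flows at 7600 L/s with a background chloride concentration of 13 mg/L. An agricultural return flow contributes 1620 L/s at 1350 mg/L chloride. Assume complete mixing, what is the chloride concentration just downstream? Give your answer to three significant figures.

Mass balance: C = (7600·13.00 + 1620·1350) / 9220 = 2286000/9220 = 247.9 mg/L.

248 mg/L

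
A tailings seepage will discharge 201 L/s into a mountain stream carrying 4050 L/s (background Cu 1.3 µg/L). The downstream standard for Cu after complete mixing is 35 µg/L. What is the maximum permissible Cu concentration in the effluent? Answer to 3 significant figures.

At the limit, (Qr·Cr + Qe·Cₑ)/(Qr + Qe) = 35:
Cₑ = (4251·35 − 4050·1.300) / 201.0 = 714.0 µg/L.

714 µg/L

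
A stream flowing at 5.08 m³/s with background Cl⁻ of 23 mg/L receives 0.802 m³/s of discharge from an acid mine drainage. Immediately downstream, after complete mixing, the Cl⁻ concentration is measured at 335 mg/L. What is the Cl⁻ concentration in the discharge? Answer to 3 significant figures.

2310 mg/L

Mass balance: 5.080·23.00 + 0.8020·Cₑ = 5.882·335.0
→ Cₑ = (5.882·335.0 − 5.080·23.00) / 0.8020 = 2311 mg/L.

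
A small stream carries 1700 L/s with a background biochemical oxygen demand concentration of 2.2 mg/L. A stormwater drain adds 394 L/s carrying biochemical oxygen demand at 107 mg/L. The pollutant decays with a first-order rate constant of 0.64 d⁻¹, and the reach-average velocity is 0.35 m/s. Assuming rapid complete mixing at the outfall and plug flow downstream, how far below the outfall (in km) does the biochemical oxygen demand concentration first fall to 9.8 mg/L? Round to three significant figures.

38.0 km

Mass balance: C = (1700·2.200 + 394.0·107.0) / 2094 = 45900/2094 = 21.92 mg/L.
Set 21.92·exp(−k·t) = 9.8 → t = ln(21.92/9.8)/k = 108700 s = 30.19 h.
Distance = v·t = 0.35·108700 = 38030 m = 38.03 km.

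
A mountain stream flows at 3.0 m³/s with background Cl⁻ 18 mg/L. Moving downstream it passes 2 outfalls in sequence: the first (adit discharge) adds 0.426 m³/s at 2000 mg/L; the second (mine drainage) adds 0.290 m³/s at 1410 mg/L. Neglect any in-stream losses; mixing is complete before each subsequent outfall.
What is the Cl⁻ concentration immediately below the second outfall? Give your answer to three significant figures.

354 mg/L

Outfall 1: combined Q = 3.426 m³/s; C = (3.000·18.00 + 0.4260·2000)/3.426 = 264.4 mg/L.
Outfall 2: combined Q = 3.716 m³/s; C = (3.426·264.4 + 0.2900·1410)/3.716 = 353.8 mg/L.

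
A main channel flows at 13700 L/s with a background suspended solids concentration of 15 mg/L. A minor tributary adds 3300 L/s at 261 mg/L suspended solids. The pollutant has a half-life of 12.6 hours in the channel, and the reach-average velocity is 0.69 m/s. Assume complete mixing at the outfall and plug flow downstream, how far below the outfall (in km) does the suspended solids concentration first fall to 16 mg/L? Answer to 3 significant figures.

61.7 km

Mass balance: C = (13700·15.00 + 3300·261.0) / 17000 = 1067000/17000 = 62.75 mg/L.
Half-life 12.6 h → k = ln 2 / 12.6 = 0.05501 h⁻¹ = 1.320 d⁻¹.
Set 62.75·exp(−k·t) = 16 → t = ln(62.75/16)/k = 89430 s = 24.84 h.
Distance = v·t = 0.69·89430 = 61710 m = 61.71 km.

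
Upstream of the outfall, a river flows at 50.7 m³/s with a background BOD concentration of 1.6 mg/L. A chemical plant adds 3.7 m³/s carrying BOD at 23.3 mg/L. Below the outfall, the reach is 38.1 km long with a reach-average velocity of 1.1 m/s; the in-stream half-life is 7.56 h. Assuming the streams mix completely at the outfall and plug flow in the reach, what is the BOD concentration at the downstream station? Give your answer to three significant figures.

1.27 mg/L

Flow-weighted average: C = (50.70·1.600 + 3.700·23.30) / 54.40 = 167.3/54.40 = 3.076 mg/L.
Travel time t = 38.1·1000 / 1.1 = 34640 s = 9.621 h.
Half-life 7.56 h → k = ln 2 / 7.56 = 0.09169 h⁻¹ = 2.200 d⁻¹.
Decay over the reach: 3.076·exp(−kt) = 3.076·0.4139 = 1.273 mg/L.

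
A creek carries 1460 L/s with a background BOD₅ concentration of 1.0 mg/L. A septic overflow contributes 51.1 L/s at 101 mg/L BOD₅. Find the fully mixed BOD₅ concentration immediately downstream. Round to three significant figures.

4.38 mg/L

Conservation of mass: C = (1460·1.000 + 51.10·101.0) / 1511 = 6621/1511 = 4.382 mg/L.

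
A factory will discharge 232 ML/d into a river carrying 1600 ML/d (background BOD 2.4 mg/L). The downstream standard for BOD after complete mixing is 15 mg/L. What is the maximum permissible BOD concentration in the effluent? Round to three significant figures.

At the limit, (Qr·Cr + Qe·Cₑ)/(Qr + Qe) = 15:
Cₑ = (1832·15 − 1600·2.400) / 232.0 = 101.9 mg/L.

102 mg/L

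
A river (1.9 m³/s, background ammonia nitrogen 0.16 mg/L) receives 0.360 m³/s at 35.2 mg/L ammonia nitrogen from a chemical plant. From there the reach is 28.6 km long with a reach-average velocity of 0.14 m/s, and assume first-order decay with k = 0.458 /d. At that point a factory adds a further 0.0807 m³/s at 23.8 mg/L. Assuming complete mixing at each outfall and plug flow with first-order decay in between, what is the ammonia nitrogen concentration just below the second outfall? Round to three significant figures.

2.70 mg/L

Flow-weighted average: C = (1.900·0.1600 + 0.3600·35.20) / 2.260 = 12.98/2.260 = 5.742 mg/L; combined flow 2.260 m³/s.
Travel time t = 28.6·1000 / 0.14 = 204300 s = 56.75 h.
Applying C = C₀e^(−kt): 5.742 × 0.3386 = 1.944 mg/L.
Second outfall: C = (2.260·1.944 + 0.08070·23.80)/2.341 = 2.698 mg/L.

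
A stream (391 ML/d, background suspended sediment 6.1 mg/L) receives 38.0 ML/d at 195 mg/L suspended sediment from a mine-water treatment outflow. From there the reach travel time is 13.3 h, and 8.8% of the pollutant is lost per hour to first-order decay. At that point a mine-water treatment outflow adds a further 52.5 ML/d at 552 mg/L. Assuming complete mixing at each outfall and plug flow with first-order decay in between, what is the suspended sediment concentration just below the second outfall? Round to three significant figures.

66.2 mg/L

Mass balance: C = (391.0·6.100 + 38.00·195.0) / 429.0 = 9795/429.0 = 22.83 mg/L; combined flow 429.0 ML/d.
8.8%/h lost → k = −ln(1 − 0.088) = 0.09212 h⁻¹.
Decay over the reach: 22.83·exp(−kt) = 22.83·0.2937 = 6.706 mg/L.
Second outfall: C = (429.0·6.706 + 52.50·552.0)/481.5 = 66.16 mg/L.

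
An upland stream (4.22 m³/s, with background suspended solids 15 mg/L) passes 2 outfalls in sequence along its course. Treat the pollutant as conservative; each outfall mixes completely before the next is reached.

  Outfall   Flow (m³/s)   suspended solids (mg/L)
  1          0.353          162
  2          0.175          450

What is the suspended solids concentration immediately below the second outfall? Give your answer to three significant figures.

Outfall 1: combined Q = 4.573 m³/s; C = (4.220·15.00 + 0.3530·162.0)/4.573 = 26.35 mg/L.
Outfall 2: combined Q = 4.748 m³/s; C = (4.573·26.35 + 0.1750·450.0)/4.748 = 41.96 mg/L.

42.0 mg/L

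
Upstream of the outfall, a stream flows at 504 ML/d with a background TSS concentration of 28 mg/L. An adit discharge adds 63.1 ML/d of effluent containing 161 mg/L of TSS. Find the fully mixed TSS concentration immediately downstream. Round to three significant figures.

Flow-weighted average: C = (504.0·28.00 + 63.10·161.0) / 567.1 = 24270/567.1 = 42.80 mg/L.

42.8 mg/L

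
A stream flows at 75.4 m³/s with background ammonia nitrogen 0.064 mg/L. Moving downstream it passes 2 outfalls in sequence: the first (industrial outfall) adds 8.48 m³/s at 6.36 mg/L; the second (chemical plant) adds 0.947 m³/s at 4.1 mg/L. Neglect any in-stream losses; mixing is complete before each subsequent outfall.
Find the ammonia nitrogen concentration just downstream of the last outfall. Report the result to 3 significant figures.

Outfall 1: combined Q = 83.88 m³/s; C = (75.40·0.06400 + 8.480·6.360)/83.88 = 0.7005 mg/L.
Outfall 2: combined Q = 84.83 m³/s; C = (83.88·0.7005 + 0.9470·4.100)/84.83 = 0.7385 mg/L.

0.738 mg/L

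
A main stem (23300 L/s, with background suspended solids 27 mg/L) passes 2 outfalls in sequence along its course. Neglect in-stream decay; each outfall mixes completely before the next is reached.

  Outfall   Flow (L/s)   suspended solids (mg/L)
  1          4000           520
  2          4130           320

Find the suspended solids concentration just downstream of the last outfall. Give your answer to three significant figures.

128 mg/L

Below outfall 1: Q → 27300 L/s, C = (23300·27.00 + 4000·520.0)/27300 = 99.23 mg/L.
Below outfall 2: Q → 31430 L/s, C = (27300·99.23 + 4130·320.0)/31430 = 128.2 mg/L.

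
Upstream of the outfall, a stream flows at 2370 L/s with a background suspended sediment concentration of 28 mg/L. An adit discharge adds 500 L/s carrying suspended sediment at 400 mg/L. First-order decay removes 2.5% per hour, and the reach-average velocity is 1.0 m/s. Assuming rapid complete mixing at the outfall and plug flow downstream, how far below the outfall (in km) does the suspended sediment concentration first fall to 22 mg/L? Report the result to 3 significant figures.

205 km

Conservation of mass: C = (2370·28.00 + 500.0·400.0) / 2870 = 266400/2870 = 92.81 mg/L.
2.5%/h lost → k = −ln(1 − 0.025) = 0.02532 h⁻¹.
Set 92.81·exp(−k·t) = 22 → t = ln(92.81/22)/k = 204700 s = 56.86 h.
Distance = v·t = 1.0·204700 = 204700 m = 204.7 km.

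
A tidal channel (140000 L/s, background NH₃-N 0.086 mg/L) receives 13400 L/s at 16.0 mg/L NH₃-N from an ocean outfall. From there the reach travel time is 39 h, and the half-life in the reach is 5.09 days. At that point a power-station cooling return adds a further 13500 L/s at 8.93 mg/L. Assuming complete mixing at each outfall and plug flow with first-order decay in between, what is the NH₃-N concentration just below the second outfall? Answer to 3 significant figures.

Mass balance: C = (140000·0.08600 + 13400·16.00) / 153400 = 226400/153400 = 1.476 mg/L; combined flow 153400 L/s.
Half-life 5.09 d → k = ln 2 / 5.09 = 0.1362 d⁻¹.
Applying C = C₀e^(−kt): 1.476 × 0.8015 = 1.183 mg/L.
Second outfall: C = (153400·1.183 + 13500·8.930)/166900 = 1.810 mg/L.

1.81 mg/L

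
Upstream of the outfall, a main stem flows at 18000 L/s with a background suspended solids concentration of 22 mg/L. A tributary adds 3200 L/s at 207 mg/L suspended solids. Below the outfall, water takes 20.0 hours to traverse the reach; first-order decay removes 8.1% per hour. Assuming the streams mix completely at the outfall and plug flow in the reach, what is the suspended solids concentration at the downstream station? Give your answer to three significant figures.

9.22 mg/L

After mixing, C = (18000·22.00 + 3200·207.0) / 21200 = 1058000/21200 = 49.92 mg/L.
8.1%/h lost → k = −ln(1 − 0.081) = 0.08447 h⁻¹.
Applying C = C₀e^(−kt): 49.92 × 0.1846 = 9.218 mg/L.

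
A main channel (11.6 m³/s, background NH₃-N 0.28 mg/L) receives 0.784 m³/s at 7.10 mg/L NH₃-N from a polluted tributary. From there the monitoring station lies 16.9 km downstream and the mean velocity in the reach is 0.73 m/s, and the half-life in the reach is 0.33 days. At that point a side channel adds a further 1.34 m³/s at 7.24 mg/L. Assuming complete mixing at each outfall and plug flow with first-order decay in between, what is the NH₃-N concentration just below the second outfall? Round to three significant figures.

1.07 mg/L

Mixed concentration C = ΣQC/ΣQ = (11.60·0.2800 + 0.7840·7.100) / 12.38 = 8.814/12.38 = 0.7118 mg/L; combined flow 12.38 m³/s.
Travel time t = 16.9·1000 / 0.73 = 23150 s = 6.431 h.
Half-life 0.33 d → k = ln 2 / 0.33 = 2.100 d⁻¹.
Decay over the reach: 0.7118·exp(−kt) = 0.7118·0.5696 = 0.4054 mg/L.
Second outfall: C = (12.38·0.4054 + 1.340·7.240)/13.72 = 1.073 mg/L.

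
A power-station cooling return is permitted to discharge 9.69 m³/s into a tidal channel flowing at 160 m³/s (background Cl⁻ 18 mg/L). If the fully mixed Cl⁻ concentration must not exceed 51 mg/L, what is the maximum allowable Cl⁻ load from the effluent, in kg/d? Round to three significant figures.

Mass balance at the limit: 160.0·18.00 + 9.690·Cₑ = 169.7·51 → Cₑ = 595.9 mg/L.
Load = 9.690 m³/s × 595.9 g/m³ × 86 400 s/d = 498900 kg/d.

499000 kg/d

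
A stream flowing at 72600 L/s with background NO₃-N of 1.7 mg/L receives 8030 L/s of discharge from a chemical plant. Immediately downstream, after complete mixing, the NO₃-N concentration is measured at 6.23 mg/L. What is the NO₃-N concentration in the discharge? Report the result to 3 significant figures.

Mass balance: 72600·1.700 + 8030·Cₑ = 80630·6.230
→ Cₑ = (80630·6.230 − 72600·1.700) / 8030 = 47.19 mg/L.

47.2 mg/L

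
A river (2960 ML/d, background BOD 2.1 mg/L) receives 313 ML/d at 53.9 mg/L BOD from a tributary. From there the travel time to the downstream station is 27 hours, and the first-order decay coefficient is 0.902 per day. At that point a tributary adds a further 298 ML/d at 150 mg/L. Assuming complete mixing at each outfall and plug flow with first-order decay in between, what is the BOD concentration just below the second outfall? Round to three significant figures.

14.9 mg/L

Mass balance: C = (2960·2.100 + 313.0·53.90) / 3273 = 23090/3273 = 7.054 mg/L; combined flow 3273 ML/d.
Decay over the reach: 7.054·exp(−kt) = 7.054·0.3625 = 2.557 mg/L.
At the second outfall, C = (3273·2.557 + 298.0·150.0) / (3273 + 298.0) = 14.86 mg/L.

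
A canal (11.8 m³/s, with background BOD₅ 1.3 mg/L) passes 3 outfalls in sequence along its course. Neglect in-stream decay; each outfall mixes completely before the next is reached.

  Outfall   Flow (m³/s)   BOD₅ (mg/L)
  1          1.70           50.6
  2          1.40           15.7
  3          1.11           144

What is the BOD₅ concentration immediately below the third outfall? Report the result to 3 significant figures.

17.7 mg/L

Below outfall 1: Q → 13.50 m³/s, C = (11.80·1.300 + 1.700·50.60)/13.50 = 7.508 mg/L.
Below outfall 2: Q → 14.90 m³/s, C = (13.50·7.508 + 1.400·15.70)/14.90 = 8.278 mg/L.
Below outfall 3: Q → 16.01 m³/s, C = (14.90·8.278 + 1.110·144.0)/16.01 = 17.69 mg/L.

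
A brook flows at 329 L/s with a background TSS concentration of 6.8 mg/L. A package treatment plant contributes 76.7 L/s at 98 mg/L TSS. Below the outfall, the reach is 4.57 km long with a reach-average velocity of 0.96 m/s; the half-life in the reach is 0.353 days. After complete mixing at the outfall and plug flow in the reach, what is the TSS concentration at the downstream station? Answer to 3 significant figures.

21.6 mg/L

After mixing, C = (329.0·6.800 + 76.70·98.00) / 405.7 = 9754/405.7 = 24.04 mg/L.
Travel time t = 4.57·1000 / 0.96 = 4760 s = 1.322 h.
Half-life 0.353 d → k = ln 2 / 0.353 = 1.964 d⁻¹.
Decay over the reach: 24.04·exp(−kt) = 24.04·0.8975 = 21.58 mg/L.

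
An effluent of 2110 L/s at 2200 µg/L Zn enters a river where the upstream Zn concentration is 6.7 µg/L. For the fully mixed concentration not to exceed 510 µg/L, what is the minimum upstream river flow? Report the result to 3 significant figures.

7090 L/s

Set C_mix = 510: (Q·6.700 + 2110·2200) / (Q + 2110) = 510
→ Q = 2110·(2200 − 510)/(510 − 6.700) = 7085 L/s.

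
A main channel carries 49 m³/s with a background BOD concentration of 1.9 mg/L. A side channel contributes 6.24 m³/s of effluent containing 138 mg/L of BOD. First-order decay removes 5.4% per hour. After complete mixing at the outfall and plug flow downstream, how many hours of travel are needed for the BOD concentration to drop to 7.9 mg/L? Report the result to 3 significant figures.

14.1 h

Mass balance: C = (49.00·1.900 + 6.240·138.0) / 55.24 = 954.2/55.24 = 17.27 mg/L.
5.4%/h lost → k = −ln(1 − 0.054) = 0.05551 h⁻¹.
17.27·exp(−k·t) = 7.9 → t = ln(17.27/7.9)/k = 50740 s = 14.09 h.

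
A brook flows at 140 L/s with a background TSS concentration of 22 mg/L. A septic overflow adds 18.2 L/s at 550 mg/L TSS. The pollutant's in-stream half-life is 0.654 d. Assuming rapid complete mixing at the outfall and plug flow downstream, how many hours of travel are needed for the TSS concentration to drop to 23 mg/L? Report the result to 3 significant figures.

After mixing, C = (140.0·22.00 + 18.20·550.0) / 158.2 = 13090/158.2 = 82.74 mg/L.
Half-life 0.654 d → k = ln 2 / 0.654 = 1.060 d⁻¹.
82.74·exp(−k·t) = 23 → t = ln(82.74/23)/k = 104400 s = 28.99 h.

29.0 h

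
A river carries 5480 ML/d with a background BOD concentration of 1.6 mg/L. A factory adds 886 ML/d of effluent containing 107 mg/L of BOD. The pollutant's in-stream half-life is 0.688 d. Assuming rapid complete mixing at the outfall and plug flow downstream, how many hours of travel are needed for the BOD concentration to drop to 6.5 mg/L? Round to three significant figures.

21.9 h

Conservation of mass: C = (5480·1.600 + 886.0·107.0) / 6366 = 103600/6366 = 16.27 mg/L.
Half-life 0.688 d → k = ln 2 / 0.688 = 1.007 d⁻¹.
16.27·exp(−k·t) = 6.5 → t = ln(16.27/6.5)/k = 78680 s = 21.86 h.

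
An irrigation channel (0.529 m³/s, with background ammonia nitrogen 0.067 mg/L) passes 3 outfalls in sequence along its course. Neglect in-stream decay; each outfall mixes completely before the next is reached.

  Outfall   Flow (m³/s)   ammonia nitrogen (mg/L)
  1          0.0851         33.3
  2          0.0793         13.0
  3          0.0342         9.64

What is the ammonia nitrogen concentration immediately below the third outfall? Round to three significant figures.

Below outfall 1: Q → 0.6141 m³/s, C = (0.5290·0.06700 + 0.08510·33.30)/0.6141 = 4.672 mg/L.
Below outfall 2: Q → 0.6934 m³/s, C = (0.6141·4.672 + 0.07930·13.00)/0.6934 = 5.625 mg/L.
Below outfall 3: Q → 0.7276 m³/s, C = (0.6934·5.625 + 0.03420·9.640)/0.7276 = 5.813 mg/L.

5.81 mg/L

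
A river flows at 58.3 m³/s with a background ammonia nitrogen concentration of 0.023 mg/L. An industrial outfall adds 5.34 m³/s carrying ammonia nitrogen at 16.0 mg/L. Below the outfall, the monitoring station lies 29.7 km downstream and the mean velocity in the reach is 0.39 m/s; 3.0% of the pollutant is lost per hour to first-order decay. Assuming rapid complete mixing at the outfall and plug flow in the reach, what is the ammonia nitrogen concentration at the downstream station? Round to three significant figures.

Flow-weighted average: C = (58.30·0.02300 + 5.340·16.00) / 63.64 = 86.78/63.64 = 1.364 mg/L.
Travel time t = 29.7·1000 / 0.39 = 76150 s = 21.15 h.
3.0%/h lost → k = −ln(1 − 0.03) = 0.03046 h⁻¹.
First-order decay: C = 1.364·exp(−k·t) = 1.364·0.5250 = 0.7159 mg/L.

0.716 mg/L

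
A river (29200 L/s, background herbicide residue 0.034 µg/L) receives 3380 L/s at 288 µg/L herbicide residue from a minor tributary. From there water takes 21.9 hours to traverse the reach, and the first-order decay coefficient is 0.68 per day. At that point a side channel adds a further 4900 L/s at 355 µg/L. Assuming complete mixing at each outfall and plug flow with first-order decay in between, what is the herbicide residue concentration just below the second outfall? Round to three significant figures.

Conservation of mass: C = (29200·0.03400 + 3380·288.0) / 32580 = 974400/32580 = 29.91 µg/L; combined flow 32580 L/s.
After decay, C = 29.91 × e^(−kt) = 29.91 × 0.5377 = 16.08 µg/L.
At the second outfall, C = (32580·16.08 + 4900·355.0) / (32580 + 4900) = 60.39 µg/L.

60.4 µg/L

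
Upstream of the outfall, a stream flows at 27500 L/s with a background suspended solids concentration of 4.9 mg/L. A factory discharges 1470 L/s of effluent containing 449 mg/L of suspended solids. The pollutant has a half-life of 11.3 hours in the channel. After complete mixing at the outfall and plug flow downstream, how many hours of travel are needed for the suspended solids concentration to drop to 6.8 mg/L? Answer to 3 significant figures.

22.7 h

Mixed concentration C = ΣQC/ΣQ = (27500·4.900 + 1470·449.0) / 28970 = 794800/28970 = 27.43 mg/L.
Half-life 11.3 h → k = ln 2 / 11.3 = 0.06134 h⁻¹ = 1.472 d⁻¹.
27.43·exp(−k·t) = 6.8 → t = ln(27.43/6.8)/k = 81860 s = 22.74 h.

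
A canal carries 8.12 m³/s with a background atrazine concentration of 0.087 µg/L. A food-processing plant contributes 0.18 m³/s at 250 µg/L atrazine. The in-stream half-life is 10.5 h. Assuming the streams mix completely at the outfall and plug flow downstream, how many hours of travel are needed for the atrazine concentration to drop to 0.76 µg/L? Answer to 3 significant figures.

Flow-weighted average: C = (8.120·0.08700 + 0.1800·250.0) / 8.300 = 45.71/8.300 = 5.507 µg/L.
Half-life 10.5 h → k = ln 2 / 10.5 = 0.06601 h⁻¹ = 1.584 d⁻¹.
5.507·exp(−k·t) = 0.76 → t = ln(5.507/0.76)/k = 108000 s = 30.00 h.

30.0 h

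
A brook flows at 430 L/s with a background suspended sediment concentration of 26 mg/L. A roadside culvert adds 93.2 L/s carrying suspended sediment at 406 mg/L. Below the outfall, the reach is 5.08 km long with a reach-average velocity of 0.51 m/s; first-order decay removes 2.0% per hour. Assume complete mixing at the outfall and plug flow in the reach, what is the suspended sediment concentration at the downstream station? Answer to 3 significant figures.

88.6 mg/L

Mixed concentration C = ΣQC/ΣQ = (430.0·26.00 + 93.20·406.0) / 523.2 = 49020/523.2 = 93.69 mg/L.
Travel time t = 5.08·1000 / 0.51 = 9961 s = 2.767 h.
2.0%/h lost → k = −ln(1 − 0.02) = 0.02020 h⁻¹.
After decay, C = 93.69 × e^(−kt) = 93.69 × 0.9456 = 88.60 mg/L.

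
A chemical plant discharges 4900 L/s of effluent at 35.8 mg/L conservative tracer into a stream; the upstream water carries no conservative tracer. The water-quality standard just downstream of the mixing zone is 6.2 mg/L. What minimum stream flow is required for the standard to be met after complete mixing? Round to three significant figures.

23400 L/s

Set C_mix = 6.2: (Q·0 + 4900·35.80) / (Q + 4900) = 6.2
→ Q = 4900·(35.80 − 6.2)/(6.2 − 0) = 23390 L/s.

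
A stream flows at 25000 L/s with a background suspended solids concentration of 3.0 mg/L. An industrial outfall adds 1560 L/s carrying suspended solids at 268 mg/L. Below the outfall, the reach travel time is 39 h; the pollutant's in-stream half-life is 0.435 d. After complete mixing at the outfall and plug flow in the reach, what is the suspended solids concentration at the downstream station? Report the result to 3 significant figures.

1.39 mg/L

Conservation of mass: C = (25000·3.000 + 1560·268.0) / 26560 = 493100/26560 = 18.56 mg/L.
Half-life 0.435 d → k = ln 2 / 0.435 = 1.593 d⁻¹.
Decay over the reach: 18.56·exp(−kt) = 18.56·0.07507 = 1.394 mg/L.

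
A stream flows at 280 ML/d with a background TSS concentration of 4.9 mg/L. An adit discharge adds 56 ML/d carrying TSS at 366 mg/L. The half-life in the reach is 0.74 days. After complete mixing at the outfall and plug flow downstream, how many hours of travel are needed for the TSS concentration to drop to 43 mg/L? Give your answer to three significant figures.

Conservation of mass: C = (280.0·4.900 + 56.00·366.0) / 336.0 = 21870/336.0 = 65.08 mg/L.
Half-life 0.74 d → k = ln 2 / 0.74 = 0.9367 d⁻¹.
65.08·exp(−k·t) = 43 → t = ln(65.08/43)/k = 38230 s = 10.62 h.

10.6 h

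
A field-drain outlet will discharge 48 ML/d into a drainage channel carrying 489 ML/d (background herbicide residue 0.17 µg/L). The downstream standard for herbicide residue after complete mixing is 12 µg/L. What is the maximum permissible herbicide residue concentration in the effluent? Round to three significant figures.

133 µg/L

At the limit, (Qr·Cr + Qe·Cₑ)/(Qr + Qe) = 12:
Cₑ = (537.0·12 − 489.0·0.1700) / 48.00 = 132.5 µg/L.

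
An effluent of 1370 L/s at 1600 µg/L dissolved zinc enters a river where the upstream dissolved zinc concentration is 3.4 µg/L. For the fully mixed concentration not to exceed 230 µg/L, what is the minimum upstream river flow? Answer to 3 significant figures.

Set C_mix = 230: (Q·3.400 + 1370·1600) / (Q + 1370) = 230
→ Q = 1370·(1600 − 230)/(230 − 3.400) = 8283 L/s.

8280 L/s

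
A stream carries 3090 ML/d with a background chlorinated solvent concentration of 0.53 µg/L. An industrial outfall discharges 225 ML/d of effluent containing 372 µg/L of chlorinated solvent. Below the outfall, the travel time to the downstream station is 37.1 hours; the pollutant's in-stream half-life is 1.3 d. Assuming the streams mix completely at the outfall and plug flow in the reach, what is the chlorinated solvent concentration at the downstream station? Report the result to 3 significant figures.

Flow-weighted average: C = (3090·0.5300 + 225.0·372.0) / 3315 = 85340/3315 = 25.74 µg/L.
Half-life 1.3 d → k = ln 2 / 1.3 = 0.5332 d⁻¹.
After decay, C = 25.74 × e^(−kt) = 25.74 × 0.4386 = 11.29 µg/L.

11.3 µg/L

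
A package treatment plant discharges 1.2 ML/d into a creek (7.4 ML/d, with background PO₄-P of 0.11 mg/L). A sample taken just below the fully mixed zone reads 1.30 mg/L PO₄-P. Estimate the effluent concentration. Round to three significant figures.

Mass balance: 7.400·0.1100 + 1.200·Cₑ = 8.600·1.300
→ Cₑ = (8.600·1.300 − 7.400·0.1100) / 1.200 = 8.638 mg/L.

8.64 mg/L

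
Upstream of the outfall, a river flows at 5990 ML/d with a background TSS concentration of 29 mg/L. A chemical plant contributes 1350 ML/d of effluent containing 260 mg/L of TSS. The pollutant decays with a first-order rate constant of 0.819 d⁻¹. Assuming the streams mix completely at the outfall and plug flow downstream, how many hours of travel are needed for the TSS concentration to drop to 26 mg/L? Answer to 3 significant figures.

29.6 h

Flow-weighted average: C = (5990·29.00 + 1350·260.0) / 7340 = 524700/7340 = 71.49 mg/L.
71.49·exp(−k·t) = 26 → t = ln(71.49/26)/k = 106700 s = 29.64 h.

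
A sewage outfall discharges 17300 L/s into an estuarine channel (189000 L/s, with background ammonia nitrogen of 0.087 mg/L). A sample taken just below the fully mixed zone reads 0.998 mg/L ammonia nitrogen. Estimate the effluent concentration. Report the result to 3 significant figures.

Mass balance: 189000·0.08700 + 17300·Cₑ = 206300·0.9980
→ Cₑ = (206300·0.9980 − 189000·0.08700) / 17300 = 10.95 mg/L.

11.0 mg/L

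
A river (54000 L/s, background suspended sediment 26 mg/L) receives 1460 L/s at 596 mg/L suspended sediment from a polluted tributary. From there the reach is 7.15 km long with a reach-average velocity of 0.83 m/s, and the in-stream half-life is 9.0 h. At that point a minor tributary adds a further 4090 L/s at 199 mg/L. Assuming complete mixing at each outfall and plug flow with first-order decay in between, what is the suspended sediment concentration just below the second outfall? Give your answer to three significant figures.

45.4 mg/L

Mixed concentration C = ΣQC/ΣQ = (54000·26.00 + 1460·596.0) / 55460 = 2274000/55460 = 41.01 mg/L; combined flow 55460 L/s.
Travel time t = 7.15·1000 / 0.83 = 8614 s = 2.393 h.
Half-life 9.0 h → k = ln 2 / 9.0 = 0.07702 h⁻¹ = 1.848 d⁻¹.
Applying C = C₀e^(−kt): 41.01 × 0.8317 = 34.10 mg/L.
At the second outfall, C = (55460·34.10 + 4090·199.0) / (55460 + 4090) = 45.43 mg/L.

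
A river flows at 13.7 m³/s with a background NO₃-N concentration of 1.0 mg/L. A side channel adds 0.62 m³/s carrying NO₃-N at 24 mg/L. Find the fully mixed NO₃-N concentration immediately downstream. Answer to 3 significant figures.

After mixing, C = (13.70·1.000 + 0.6200·24.00) / 14.32 = 28.58/14.32 = 1.996 mg/L.

2.00 mg/L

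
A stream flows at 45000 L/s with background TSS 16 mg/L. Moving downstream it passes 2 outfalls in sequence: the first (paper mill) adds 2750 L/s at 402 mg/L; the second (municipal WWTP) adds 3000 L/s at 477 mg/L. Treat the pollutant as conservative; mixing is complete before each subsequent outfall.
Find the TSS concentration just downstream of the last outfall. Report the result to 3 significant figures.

64.2 mg/L

After outfall 1: Q = 45000 + 2750 = 47750 L/s; C = (45000·16.00 + 2750·402.0)/47750 = 38.23 mg/L.
After outfall 2: Q = 47750 + 3000 = 50750 L/s; C = (47750·38.23 + 3000·477.0)/50750 = 64.17 mg/L.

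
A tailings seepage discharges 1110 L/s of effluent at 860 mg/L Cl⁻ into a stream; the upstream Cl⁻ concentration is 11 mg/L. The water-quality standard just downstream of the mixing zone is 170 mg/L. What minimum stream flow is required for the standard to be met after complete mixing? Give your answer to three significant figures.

4820 L/s

Set C_mix = 170: (Q·11.00 + 1110·860.0) / (Q + 1110) = 170
→ Q = 1110·(860.0 − 170)/(170 − 11.00) = 4817 L/s.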